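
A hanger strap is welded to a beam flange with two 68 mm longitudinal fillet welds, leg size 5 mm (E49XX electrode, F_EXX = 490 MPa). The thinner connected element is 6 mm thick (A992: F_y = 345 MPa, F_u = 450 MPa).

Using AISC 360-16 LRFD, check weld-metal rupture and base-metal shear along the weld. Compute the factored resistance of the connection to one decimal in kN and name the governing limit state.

106.0 kN (weld metal governs)

Weld metal: throat = 0.707×5 = 3.535 mm, L = 2×68 = 136 mm. φR_n = 0.75 × 0.6 × 490 × 3.535 × 136 = 106.0 kN.
Base metal shear (6 mm plate): yield φR_n = 1.0×0.6×345×6×136 = 168.9 kN; rupture φR_n = 0.75×0.6×450×6×136 = 165.2 kN; take 165.2 kN (rupture).
Governing: min(106.0, 165.2) = 106.0 kN → weld metal.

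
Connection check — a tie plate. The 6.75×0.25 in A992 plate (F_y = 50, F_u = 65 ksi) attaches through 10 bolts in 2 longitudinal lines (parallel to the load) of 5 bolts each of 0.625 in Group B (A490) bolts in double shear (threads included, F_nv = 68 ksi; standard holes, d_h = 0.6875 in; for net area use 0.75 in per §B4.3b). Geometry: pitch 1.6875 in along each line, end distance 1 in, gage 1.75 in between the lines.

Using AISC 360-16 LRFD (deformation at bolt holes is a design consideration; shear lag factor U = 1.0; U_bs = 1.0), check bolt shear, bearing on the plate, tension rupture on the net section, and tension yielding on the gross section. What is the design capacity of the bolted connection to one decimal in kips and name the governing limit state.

64.0 kips (net-section rupture governs)

Bolt shear: A_b = π(0.625)²/4 = 0.3068 in². φR_n = 0.75 × 68 × 0.3068 × 10 × 2 = 312.9 kips.
Bearing (0.25 in plate, F_u = 65 ksi): end bolts L_c = 1 − 0.6875/2 = 0.65625, R_n = min(1.2×0.65625×0.25×65, 2.4×0.625×0.25×65) = 12.797 kips/bolt; interior L_c = 1.6875 − 0.6875 = 1, R_n = 19.5 kips/bolt. φR_n = 0.75 × (2×12.797 + 8×19.5) = 136.2 kips.
Tension rupture (net): A_n = (6.75 − 2×0.75)×0.25 = 1.3125 in² (U = 1.0, A_e = A_n). φR_n = 0.75 × 65 × 1.3125 = 64.0 kips.
Tension yield (gross): A_g = 6.75×0.25 = 1.6875 in². φR_n = 0.90 × 50 × 1.6875 = 75.9 kips.
Governing: min(312.9, 136.2, 64.0, 75.9) = 64.0 kips → net-section rupture.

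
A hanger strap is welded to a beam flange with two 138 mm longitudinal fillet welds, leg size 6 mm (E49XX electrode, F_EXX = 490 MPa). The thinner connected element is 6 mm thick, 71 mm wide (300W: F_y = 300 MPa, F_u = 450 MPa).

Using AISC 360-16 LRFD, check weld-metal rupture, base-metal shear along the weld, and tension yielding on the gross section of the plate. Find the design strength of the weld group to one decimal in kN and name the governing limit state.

Weld metal: throat = 0.707×6 = 4.242 mm, L = 2×138 = 276 mm. φR_n = 0.75 × 0.6 × 490 × 4.242 × 276 = 258.2 kN.
Base metal shear (6 mm plate): yield φR_n = 1.0×0.6×300×6×276 = 298.1 kN; rupture φR_n = 0.75×0.6×450×6×276 = 335.3 kN; take 298.1 kN (yield).
Tension yield (gross): A_g = 71×6 = 426 mm². φR_n = 0.90 × 300 × 426 = 115.0 kN.
Governing: min(258.2, 298.1, 115.0) = 115.0 kN → gross-section yield.

115.0 kN (gross-section yield governs)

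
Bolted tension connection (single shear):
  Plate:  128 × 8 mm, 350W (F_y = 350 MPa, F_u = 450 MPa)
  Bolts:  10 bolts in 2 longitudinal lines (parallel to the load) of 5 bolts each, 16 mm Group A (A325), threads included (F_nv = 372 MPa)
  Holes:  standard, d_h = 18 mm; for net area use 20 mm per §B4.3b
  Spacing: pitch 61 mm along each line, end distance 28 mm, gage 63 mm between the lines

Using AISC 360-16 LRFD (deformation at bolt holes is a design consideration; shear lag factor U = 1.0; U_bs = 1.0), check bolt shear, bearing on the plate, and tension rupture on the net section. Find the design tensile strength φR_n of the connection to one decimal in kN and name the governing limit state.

Bolt shear: A_b = π(16)²/4 = 201.06 mm². φR_n = 0.75 × 372 × 201.06 × 10 × 1 = 561.0 kN.
Bearing (8 mm plate, F_u = 450 MPa): end bolts L_c = 28 − 18/2 = 19, R_n = min(1.2×19×8×450, 2.4×16×8×450) = 82.08 kN/bolt; interior L_c = 61 − 18 = 43, R_n = 138.24 kN/bolt. φR_n = 0.75 × (2×82.08 + 8×138.24) = 952.6 kN.
Tension rupture (net): A_n = (128 − 2×20)×8 = 704 mm² (U = 1.0, A_e = A_n). φR_n = 0.75 × 450 × 704 = 237.6 kN.
Governing: min(561.0, 952.6, 237.6) = 237.6 kN → net-section rupture.

237.6 kN (net-section rupture governs)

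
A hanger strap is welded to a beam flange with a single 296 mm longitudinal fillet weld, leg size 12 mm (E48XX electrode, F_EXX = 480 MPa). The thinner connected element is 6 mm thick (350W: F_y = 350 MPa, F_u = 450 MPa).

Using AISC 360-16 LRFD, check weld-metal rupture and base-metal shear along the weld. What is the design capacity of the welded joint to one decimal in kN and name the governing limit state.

Weld metal: throat = 0.707×12 = 8.484 mm, L = 296 mm. φR_n = 0.75 × 0.6 × 480 × 8.484 × 296 = 542.4 kN.
Base metal shear (6 mm plate): yield φR_n = 1.0×0.6×350×6×296 = 373.0 kN; rupture φR_n = 0.75×0.6×450×6×296 = 359.6 kN; take 359.6 kN (rupture).
Governing: min(542.4, 359.6) = 359.6 kN → base-metal shear.

359.6 kN (base-metal shear governs)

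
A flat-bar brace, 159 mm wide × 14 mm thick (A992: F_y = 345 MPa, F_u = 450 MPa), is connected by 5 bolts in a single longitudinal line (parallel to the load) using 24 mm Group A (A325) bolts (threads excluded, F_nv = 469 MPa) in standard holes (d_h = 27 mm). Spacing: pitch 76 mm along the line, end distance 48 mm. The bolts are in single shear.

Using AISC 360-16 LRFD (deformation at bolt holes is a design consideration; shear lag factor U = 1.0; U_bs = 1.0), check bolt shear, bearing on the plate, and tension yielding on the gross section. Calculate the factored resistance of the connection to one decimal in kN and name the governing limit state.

691.2 kN (gross-section yield governs)

Bolt shear: A_b = π(24)²/4 = 452.39 mm². φR_n = 0.75 × 469 × 452.39 × 5 × 1 = 795.6 kN.
Bearing (14 mm plate, F_u = 450 MPa): end bolts L_c = 48 − 27/2 = 34.5, R_n = min(1.2×34.5×14×450, 2.4×24×14×450) = 260.82 kN/bolt; interior L_c = 76 − 27 = 49, R_n = 362.88 kN/bolt. φR_n = 0.75 × (1×260.82 + 4×362.88) = 1284.3 kN.
Tension yield (gross): A_g = 159×14 = 2226 mm². φR_n = 0.90 × 345 × 2226 = 691.2 kN.
Governing: min(795.6, 1284.3, 691.2) = 691.2 kN → gross-section yield.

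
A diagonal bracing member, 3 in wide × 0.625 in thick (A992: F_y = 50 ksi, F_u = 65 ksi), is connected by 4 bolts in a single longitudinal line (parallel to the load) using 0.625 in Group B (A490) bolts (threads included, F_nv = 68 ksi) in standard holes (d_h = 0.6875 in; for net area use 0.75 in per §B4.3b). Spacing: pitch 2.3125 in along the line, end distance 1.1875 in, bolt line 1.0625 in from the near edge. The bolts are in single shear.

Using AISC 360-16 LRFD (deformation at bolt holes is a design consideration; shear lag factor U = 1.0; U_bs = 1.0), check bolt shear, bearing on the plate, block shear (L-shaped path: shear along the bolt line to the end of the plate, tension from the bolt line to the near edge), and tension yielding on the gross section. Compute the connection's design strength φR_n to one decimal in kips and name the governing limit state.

Bolt shear: A_b = π(0.625)²/4 = 0.3068 in². φR_n = 0.75 × 68 × 0.3068 × 4 × 1 = 62.6 kips.
Bearing (0.625 in plate, F_u = 65 ksi): end bolts L_c = 1.1875 − 0.6875/2 = 0.84375, R_n = min(1.2×0.84375×0.625×65, 2.4×0.625×0.625×65) = 41.133 kips/bolt; interior L_c = 2.3125 − 0.6875 = 1.625, R_n = 60.938 kips/bolt. φR_n = 0.75 × (1×41.133 + 3×60.938) = 168.0 kips.
Block shear: shear path 1×[1.1875+3×2.3125] = 1×8.125 in, A_gv = 5.0781, A_nv = 1×(8.125 − 3.5×0.75)×0.625 = 3.4375 in²; tension to near edge: (1.0625 − 0.5×0.75)×0.625 = 0.42969 in². R_n = min(0.6×65×3.4375, 0.6×50×5.0781) + 1.0×65×0.42969 = min(134.06, 152.34) + 27.93 = 161.99 kips. φR_n = 0.75 × 161.99 = 121.5 kips.
Tension yield (gross): A_g = 3×0.625 = 1.875 in². φR_n = 0.90 × 50 × 1.875 = 84.4 kips.
Governing: min(62.6, 168.0, 121.5, 84.4) = 62.6 kips → bolt shear.

62.6 kips (bolt shear governs)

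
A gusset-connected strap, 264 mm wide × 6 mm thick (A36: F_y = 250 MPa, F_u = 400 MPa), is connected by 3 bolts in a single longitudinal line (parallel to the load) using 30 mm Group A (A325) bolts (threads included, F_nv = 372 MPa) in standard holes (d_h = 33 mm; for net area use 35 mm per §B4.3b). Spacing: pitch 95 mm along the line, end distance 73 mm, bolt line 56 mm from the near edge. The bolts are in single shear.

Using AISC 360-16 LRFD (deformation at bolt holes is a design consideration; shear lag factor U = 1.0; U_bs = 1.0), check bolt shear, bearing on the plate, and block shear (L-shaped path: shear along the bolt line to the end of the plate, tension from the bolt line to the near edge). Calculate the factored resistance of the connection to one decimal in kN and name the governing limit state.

246.8 kN (block shear governs)

Bolt shear: A_b = π(30)²/4 = 706.86 mm². φR_n = 0.75 × 372 × 706.86 × 3 × 1 = 591.6 kN.
Bearing (6 mm plate, F_u = 400 MPa): end bolts L_c = 73 − 33/2 = 56.5, R_n = min(1.2×56.5×6×400, 2.4×30×6×400) = 162.72 kN/bolt; interior L_c = 95 − 33 = 62, R_n = 172.8 kN/bolt. φR_n = 0.75 × (1×162.72 + 2×172.8) = 381.2 kN.
Block shear: shear path 1×[73+2×95] = 1×263 mm, A_gv = 1578, A_nv = 1×(263 − 2.5×35)×6 = 1053 mm²; tension to near edge: (56 − 0.5×35)×6 = 231 mm². R_n = min(0.6×400×1053, 0.6×250×1578) + 1.0×400×231 = min(252.72, 236.7) + 92.4 = 329.1 kN. φR_n = 0.75 × 329.1 = 246.8 kN.
Governing: min(591.6, 381.2, 246.8) = 246.8 kN → block shear.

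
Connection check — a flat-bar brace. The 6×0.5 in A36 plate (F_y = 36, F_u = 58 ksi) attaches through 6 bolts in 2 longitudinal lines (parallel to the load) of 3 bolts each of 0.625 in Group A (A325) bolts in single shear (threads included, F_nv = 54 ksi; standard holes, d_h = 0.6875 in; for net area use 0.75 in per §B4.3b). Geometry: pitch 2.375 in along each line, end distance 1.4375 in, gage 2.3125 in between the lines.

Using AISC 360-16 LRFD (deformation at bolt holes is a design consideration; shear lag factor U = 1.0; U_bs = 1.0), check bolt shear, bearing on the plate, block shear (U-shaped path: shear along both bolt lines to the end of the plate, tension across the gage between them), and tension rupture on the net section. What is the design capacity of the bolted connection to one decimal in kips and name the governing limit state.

74.6 kips (bolt shear governs)

Bolt shear: A_b = π(0.625)²/4 = 0.3068 in². φR_n = 0.75 × 54 × 0.3068 × 6 × 1 = 74.6 kips.
Bearing (0.5 in plate, F_u = 58 ksi): end bolts L_c = 1.4375 − 0.6875/2 = 1.09375, R_n = min(1.2×1.09375×0.5×58, 2.4×0.625×0.5×58) = 38.063 kips/bolt; interior L_c = 2.375 − 0.6875 = 1.6875, R_n = 43.5 kips/bolt. φR_n = 0.75 × (2×38.063 + 4×43.5) = 187.6 kips.
Block shear: shear path 2×[1.4375+2×2.375] = 2×6.1875 in, A_gv = 6.1875, A_nv = 2×(6.1875 − 2.5×0.75)×0.5 = 4.3125 in²; tension across gage: (2.3125 − 1×0.75)×0.5 = 0.78125 in². R_n = min(0.6×58×4.3125, 0.6×36×6.1875) + 1.0×58×0.78125 = min(150.08, 133.65) + 45.313 = 178.96 kips. φR_n = 0.75 × 178.96 = 134.2 kips.
Tension rupture (net): A_n = (6 − 2×0.75)×0.5 = 2.25 in² (U = 1.0, A_e = A_n). φR_n = 0.75 × 58 × 2.25 = 97.9 kips.
Governing: min(74.6, 187.6, 134.2, 97.9) = 74.6 kips → bolt shear.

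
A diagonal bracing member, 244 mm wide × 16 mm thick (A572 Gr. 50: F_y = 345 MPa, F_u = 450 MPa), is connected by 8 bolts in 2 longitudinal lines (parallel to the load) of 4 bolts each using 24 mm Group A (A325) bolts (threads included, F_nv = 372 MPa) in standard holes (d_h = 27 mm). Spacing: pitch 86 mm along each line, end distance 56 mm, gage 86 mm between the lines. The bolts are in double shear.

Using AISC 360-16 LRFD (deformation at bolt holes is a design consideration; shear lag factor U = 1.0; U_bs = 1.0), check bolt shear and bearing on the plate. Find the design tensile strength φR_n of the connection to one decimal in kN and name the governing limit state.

2019.5 kN (bolt shear governs)

Bolt shear: A_b = π(24)²/4 = 452.39 mm². φR_n = 0.75 × 372 × 452.39 × 8 × 2 = 2019.5 kN.
Bearing (16 mm plate, F_u = 450 MPa): end bolts L_c = 56 − 27/2 = 42.5, R_n = min(1.2×42.5×16×450, 2.4×24×16×450) = 367.2 kN/bolt; interior L_c = 86 − 27 = 59, R_n = 414.72 kN/bolt. φR_n = 0.75 × (2×367.2 + 6×414.72) = 2417.0 kN.
Governing: min(2019.5, 2417.0) = 2019.5 kN → bolt shear.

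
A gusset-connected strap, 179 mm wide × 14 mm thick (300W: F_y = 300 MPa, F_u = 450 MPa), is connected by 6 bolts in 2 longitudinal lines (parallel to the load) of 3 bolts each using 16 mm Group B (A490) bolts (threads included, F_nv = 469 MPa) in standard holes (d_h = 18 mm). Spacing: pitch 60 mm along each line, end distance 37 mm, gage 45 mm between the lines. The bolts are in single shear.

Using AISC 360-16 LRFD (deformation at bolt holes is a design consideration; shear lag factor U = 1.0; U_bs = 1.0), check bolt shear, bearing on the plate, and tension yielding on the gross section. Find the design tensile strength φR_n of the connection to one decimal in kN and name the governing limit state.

Bolt shear: A_b = π(16)²/4 = 201.06 mm². φR_n = 0.75 × 469 × 201.06 × 6 × 1 = 424.3 kN.
Bearing (14 mm plate, F_u = 450 MPa): end bolts L_c = 37 − 18/2 = 28, R_n = min(1.2×28×14×450, 2.4×16×14×450) = 211.68 kN/bolt; interior L_c = 60 − 18 = 42, R_n = 241.92 kN/bolt. φR_n = 0.75 × (2×211.68 + 4×241.92) = 1043.3 kN.
Tension yield (gross): A_g = 179×14 = 2506 mm². φR_n = 0.90 × 300 × 2506 = 676.6 kN.
Governing: min(424.3, 1043.3, 676.6) = 424.3 kN → bolt shear.

424.3 kN (bolt shear governs)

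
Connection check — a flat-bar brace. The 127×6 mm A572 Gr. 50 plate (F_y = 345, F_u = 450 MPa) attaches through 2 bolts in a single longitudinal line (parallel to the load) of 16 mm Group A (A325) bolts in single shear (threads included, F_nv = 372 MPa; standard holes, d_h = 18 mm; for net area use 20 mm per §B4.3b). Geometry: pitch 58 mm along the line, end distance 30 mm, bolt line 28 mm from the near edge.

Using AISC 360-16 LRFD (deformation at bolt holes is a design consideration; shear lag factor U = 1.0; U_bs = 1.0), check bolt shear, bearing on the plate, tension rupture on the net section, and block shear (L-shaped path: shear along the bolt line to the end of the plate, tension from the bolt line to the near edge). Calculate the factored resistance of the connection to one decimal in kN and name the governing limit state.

106.9 kN (block shear governs)

Bolt shear: A_b = π(16)²/4 = 201.06 mm². φR_n = 0.75 × 372 × 201.06 × 2 × 1 = 112.2 kN.
Bearing (6 mm plate, F_u = 450 MPa): end bolts L_c = 30 − 18/2 = 21, R_n = min(1.2×21×6×450, 2.4×16×6×450) = 68.04 kN/bolt; interior L_c = 58 − 18 = 40, R_n = 103.68 kN/bolt. φR_n = 0.75 × (1×68.04 + 1×103.68) = 128.8 kN.
Tension rupture (net): A_n = (127 − 1×20)×6 = 642 mm² (U = 1.0, A_e = A_n). φR_n = 0.75 × 450 × 642 = 216.7 kN.
Block shear: shear path 1×[30+1×58] = 1×88 mm, A_gv = 528, A_nv = 1×(88 − 1.5×20)×6 = 348 mm²; tension to near edge: (28 − 0.5×20)×6 = 108 mm². R_n = min(0.6×450×348, 0.6×345×528) + 1.0×450×108 = min(93.96, 109.3) + 48.6 = 142.56 kN. φR_n = 0.75 × 142.56 = 106.9 kN.
Governing: min(112.2, 128.8, 216.7, 106.9) = 106.9 kN → block shear.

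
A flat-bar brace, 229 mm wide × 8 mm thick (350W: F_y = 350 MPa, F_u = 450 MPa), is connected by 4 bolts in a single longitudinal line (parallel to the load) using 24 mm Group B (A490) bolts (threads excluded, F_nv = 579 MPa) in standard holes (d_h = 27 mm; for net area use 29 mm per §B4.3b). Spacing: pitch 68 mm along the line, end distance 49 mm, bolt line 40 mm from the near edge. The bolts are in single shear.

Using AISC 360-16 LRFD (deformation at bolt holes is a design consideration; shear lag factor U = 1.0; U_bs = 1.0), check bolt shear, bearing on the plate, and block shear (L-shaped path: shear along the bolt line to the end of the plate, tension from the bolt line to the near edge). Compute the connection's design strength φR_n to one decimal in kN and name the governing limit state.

Bolt shear: A_b = π(24)²/4 = 452.39 mm². φR_n = 0.75 × 579 × 452.39 × 4 × 1 = 785.8 kN.
Bearing (8 mm plate, F_u = 450 MPa): end bolts L_c = 49 − 27/2 = 35.5, R_n = min(1.2×35.5×8×450, 2.4×24×8×450) = 153.36 kN/bolt; interior L_c = 68 − 27 = 41, R_n = 177.12 kN/bolt. φR_n = 0.75 × (1×153.36 + 3×177.12) = 513.5 kN.
Block shear: shear path 1×[49+3×68] = 1×253 mm, A_gv = 2024, A_nv = 1×(253 − 3.5×29)×8 = 1212 mm²; tension to near edge: (40 − 0.5×29)×8 = 204 mm². R_n = min(0.6×450×1212, 0.6×350×2024) + 1.0×450×204 = min(327.24, 425.04) + 91.8 = 419.04 kN. φR_n = 0.75 × 419.04 = 314.3 kN.
Governing: min(785.8, 513.5, 314.3) = 314.3 kN → block shear.

314.3 kN (block shear governs)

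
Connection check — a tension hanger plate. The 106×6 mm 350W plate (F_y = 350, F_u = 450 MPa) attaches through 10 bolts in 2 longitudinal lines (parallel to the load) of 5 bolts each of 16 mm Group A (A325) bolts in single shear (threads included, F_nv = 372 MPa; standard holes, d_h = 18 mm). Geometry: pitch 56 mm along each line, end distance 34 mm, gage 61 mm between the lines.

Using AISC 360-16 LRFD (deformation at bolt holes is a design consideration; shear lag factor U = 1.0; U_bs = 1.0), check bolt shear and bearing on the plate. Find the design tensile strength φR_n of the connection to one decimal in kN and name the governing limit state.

Bolt shear: A_b = π(16)²/4 = 201.06 mm². φR_n = 0.75 × 372 × 201.06 × 10 × 1 = 561.0 kN.
Bearing (6 mm plate, F_u = 450 MPa): end bolts L_c = 34 − 18/2 = 25, R_n = min(1.2×25×6×450, 2.4×16×6×450) = 81 kN/bolt; interior L_c = 56 − 18 = 38, R_n = 103.68 kN/bolt. φR_n = 0.75 × (2×81 + 8×103.68) = 743.6 kN.
Governing: min(561.0, 743.6) = 561.0 kN → bolt shear.

561.0 kN (bolt shear governs)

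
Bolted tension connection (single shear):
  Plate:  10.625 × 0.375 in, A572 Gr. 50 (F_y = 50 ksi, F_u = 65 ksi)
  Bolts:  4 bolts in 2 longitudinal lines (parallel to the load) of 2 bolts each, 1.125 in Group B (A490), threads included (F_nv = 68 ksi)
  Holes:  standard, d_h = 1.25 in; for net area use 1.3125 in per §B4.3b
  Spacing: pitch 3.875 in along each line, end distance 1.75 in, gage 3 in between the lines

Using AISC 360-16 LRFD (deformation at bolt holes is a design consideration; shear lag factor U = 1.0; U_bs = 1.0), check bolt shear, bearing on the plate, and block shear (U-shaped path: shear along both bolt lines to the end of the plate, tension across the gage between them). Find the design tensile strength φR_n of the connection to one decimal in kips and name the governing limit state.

Bolt shear: A_b = π(1.125)²/4 = 0.99402 in². φR_n = 0.75 × 68 × 0.99402 × 4 × 1 = 202.8 kips.
Bearing (0.375 in plate, F_u = 65 ksi): end bolts L_c = 1.75 − 1.25/2 = 1.125, R_n = min(1.2×1.125×0.375×65, 2.4×1.125×0.375×65) = 32.906 kips/bolt; interior L_c = 3.875 − 1.25 = 2.625, R_n = 65.813 kips/bolt. φR_n = 0.75 × (2×32.906 + 2×65.813) = 148.1 kips.
Block shear: shear path 2×[1.75+1×3.875] = 2×5.625 in, A_gv = 4.2188, A_nv = 2×(5.625 − 1.5×1.3125)×0.375 = 2.7422 in²; tension across gage: (3 − 1×1.3125)×0.375 = 0.63281 in². R_n = min(0.6×65×2.7422, 0.6×50×4.2188) + 1.0×65×0.63281 = min(106.95, 126.56) + 41.133 = 148.08 kips. φR_n = 0.75 × 148.08 = 111.1 kips.
Governing: min(202.8, 148.1, 111.1) = 111.1 kips → block shear.

111.1 kips (block shear governs)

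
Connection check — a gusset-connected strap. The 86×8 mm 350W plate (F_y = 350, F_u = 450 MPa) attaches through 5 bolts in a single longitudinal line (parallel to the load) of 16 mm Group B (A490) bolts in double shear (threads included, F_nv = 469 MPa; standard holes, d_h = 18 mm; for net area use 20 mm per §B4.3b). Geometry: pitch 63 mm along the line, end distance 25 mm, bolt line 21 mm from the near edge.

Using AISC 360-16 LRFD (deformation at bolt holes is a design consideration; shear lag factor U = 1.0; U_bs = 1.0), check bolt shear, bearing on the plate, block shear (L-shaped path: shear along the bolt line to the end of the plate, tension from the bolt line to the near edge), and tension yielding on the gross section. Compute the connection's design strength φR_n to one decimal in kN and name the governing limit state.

Bolt shear: A_b = π(16)²/4 = 201.06 mm². φR_n = 0.75 × 469 × 201.06 × 5 × 2 = 707.2 kN.
Bearing (8 mm plate, F_u = 450 MPa): end bolts L_c = 25 − 18/2 = 16, R_n = min(1.2×16×8×450, 2.4×16×8×450) = 69.12 kN/bolt; interior L_c = 63 − 18 = 45, R_n = 138.24 kN/bolt. φR_n = 0.75 × (1×69.12 + 4×138.24) = 466.6 kN.
Block shear: shear path 1×[25+4×63] = 1×277 mm, A_gv = 2216, A_nv = 1×(277 − 4.5×20)×8 = 1496 mm²; tension to near edge: (21 − 0.5×20)×8 = 88 mm². R_n = min(0.6×450×1496, 0.6×350×2216) + 1.0×450×88 = min(403.92, 465.36) + 39.6 = 443.52 kN. φR_n = 0.75 × 443.52 = 332.6 kN.
Tension yield (gross): A_g = 86×8 = 688 mm². φR_n = 0.90 × 350 × 688 = 216.7 kN.
Governing: min(707.2, 466.6, 332.6, 216.7) = 216.7 kN → gross-section yield.

216.7 kN (gross-section yield governs)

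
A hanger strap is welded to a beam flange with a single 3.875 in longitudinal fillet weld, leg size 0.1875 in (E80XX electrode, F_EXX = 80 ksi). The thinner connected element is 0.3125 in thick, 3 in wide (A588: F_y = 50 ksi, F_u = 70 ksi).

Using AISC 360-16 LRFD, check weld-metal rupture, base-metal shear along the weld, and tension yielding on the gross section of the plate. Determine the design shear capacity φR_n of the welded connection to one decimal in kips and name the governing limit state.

Weld metal: throat = 0.707×0.1875 = 0.13256 in, L = 3.875 in. φR_n = 0.75 × 0.6 × 80 × 0.13256 × 3.875 = 18.5 kips.
Base metal shear (0.3125 in plate): yield φR_n = 1.0×0.6×50×0.3125×3.875 = 36.3 kips; rupture φR_n = 0.75×0.6×70×0.3125×3.875 = 38.1 kips; take 36.3 kips (yield).
Tension yield (gross): A_g = 3×0.3125 = 0.9375 in². φR_n = 0.90 × 50 × 0.9375 = 42.2 kips.
Governing: min(18.5, 36.3, 42.2) = 18.5 kips → weld metal.

18.5 kips (weld metal governs)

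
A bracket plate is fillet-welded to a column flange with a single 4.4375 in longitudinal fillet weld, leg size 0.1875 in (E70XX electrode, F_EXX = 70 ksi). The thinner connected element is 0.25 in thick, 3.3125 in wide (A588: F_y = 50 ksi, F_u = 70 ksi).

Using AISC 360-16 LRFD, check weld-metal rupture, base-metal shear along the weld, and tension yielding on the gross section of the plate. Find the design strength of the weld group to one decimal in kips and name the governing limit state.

18.5 kips (weld metal governs)

Weld metal: throat = 0.707×0.1875 = 0.13256 in, L = 4.4375 in. φR_n = 0.75 × 0.6 × 70 × 0.13256 × 4.4375 = 18.5 kips.
Base metal shear (0.25 in plate): yield φR_n = 1.0×0.6×50×0.25×4.4375 = 33.3 kips; rupture φR_n = 0.75×0.6×70×0.25×4.4375 = 34.9 kips; take 33.3 kips (yield).
Tension yield (gross): A_g = 3.3125×0.25 = 0.82813 in². φR_n = 0.90 × 50 × 0.82813 = 37.3 kips.
Governing: min(18.5, 33.3, 37.3) = 18.5 kips → weld metal.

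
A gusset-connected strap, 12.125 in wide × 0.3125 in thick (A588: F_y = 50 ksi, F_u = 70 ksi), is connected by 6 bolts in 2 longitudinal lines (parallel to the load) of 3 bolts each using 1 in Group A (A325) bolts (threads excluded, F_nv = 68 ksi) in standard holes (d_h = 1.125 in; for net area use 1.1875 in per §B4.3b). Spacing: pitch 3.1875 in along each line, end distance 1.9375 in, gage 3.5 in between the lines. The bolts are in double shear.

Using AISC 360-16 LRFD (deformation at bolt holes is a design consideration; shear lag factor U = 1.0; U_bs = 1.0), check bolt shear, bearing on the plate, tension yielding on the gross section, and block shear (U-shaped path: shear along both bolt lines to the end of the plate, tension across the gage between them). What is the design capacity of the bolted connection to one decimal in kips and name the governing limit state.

Bolt shear: A_b = π(1)²/4 = 0.7854 in². φR_n = 0.75 × 68 × 0.7854 × 6 × 2 = 480.7 kips.
Bearing (0.3125 in plate, F_u = 70 ksi): end bolts L_c = 1.9375 − 1.125/2 = 1.375, R_n = min(1.2×1.375×0.3125×70, 2.4×1×0.3125×70) = 36.094 kips/bolt; interior L_c = 3.1875 − 1.125 = 2.0625, R_n = 52.5 kips/bolt. φR_n = 0.75 × (2×36.094 + 4×52.5) = 211.6 kips.
Tension yield (gross): A_g = 12.125×0.3125 = 3.7891 in². φR_n = 0.90 × 50 × 3.7891 = 170.5 kips.
Block shear: shear path 2×[1.9375+2×3.1875] = 2×8.3125 in, A_gv = 5.1953, A_nv = 2×(8.3125 − 2.5×1.1875)×0.3125 = 3.3398 in²; tension across gage: (3.5 − 1×1.1875)×0.3125 = 0.72266 in². R_n = min(0.6×70×3.3398, 0.6×50×5.1953) + 1.0×70×0.72266 = min(140.27, 155.86) + 50.586 = 190.86 kips. φR_n = 0.75 × 190.86 = 143.1 kips.
Governing: min(480.7, 211.6, 170.5, 143.1) = 143.1 kips → block shear.

143.1 kips (block shear governs)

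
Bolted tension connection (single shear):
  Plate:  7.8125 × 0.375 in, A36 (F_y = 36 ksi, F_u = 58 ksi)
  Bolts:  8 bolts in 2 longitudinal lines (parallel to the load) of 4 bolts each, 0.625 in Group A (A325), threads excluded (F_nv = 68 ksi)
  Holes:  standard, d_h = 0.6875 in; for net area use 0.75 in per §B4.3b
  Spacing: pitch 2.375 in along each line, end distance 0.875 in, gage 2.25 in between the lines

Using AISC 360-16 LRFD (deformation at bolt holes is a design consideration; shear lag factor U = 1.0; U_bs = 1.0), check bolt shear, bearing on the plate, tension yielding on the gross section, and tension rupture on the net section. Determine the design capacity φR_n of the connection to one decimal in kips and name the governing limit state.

94.9 kips (gross-section yield governs)

Bolt shear: A_b = π(0.625)²/4 = 0.3068 in². φR_n = 0.75 × 68 × 0.3068 × 8 × 1 = 125.2 kips.
Bearing (0.375 in plate, F_u = 58 ksi): end bolts L_c = 0.875 − 0.6875/2 = 0.53125, R_n = min(1.2×0.53125×0.375×58, 2.4×0.625×0.375×58) = 13.866 kips/bolt; interior L_c = 2.375 − 0.6875 = 1.6875, R_n = 32.625 kips/bolt. φR_n = 0.75 × (2×13.866 + 6×32.625) = 167.6 kips.
Tension yield (gross): A_g = 7.8125×0.375 = 2.9297 in². φR_n = 0.90 × 36 × 2.9297 = 94.9 kips.
Tension rupture (net): A_n = (7.8125 − 2×0.75)×0.375 = 2.3672 in² (U = 1.0, A_e = A_n). φR_n = 0.75 × 58 × 2.3672 = 103.0 kips.
Governing: min(125.2, 167.6, 94.9, 103.0) = 94.9 kips → gross-section yield.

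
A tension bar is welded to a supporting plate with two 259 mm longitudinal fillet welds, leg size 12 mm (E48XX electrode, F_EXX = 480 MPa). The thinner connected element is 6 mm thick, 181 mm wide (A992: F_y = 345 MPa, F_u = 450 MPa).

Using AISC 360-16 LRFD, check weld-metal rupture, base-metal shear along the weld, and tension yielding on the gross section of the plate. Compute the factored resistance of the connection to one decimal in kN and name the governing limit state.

337.2 kN (gross-section yield governs)

Weld metal: throat = 0.707×12 = 8.484 mm, L = 2×259 = 518 mm. φR_n = 0.75 × 0.6 × 480 × 8.484 × 518 = 949.3 kN.
Base metal shear (6 mm plate): yield φR_n = 1.0×0.6×345×6×518 = 643.4 kN; rupture φR_n = 0.75×0.6×450×6×518 = 629.4 kN; take 629.4 kN (rupture).
Tension yield (gross): A_g = 181×6 = 1086 mm². φR_n = 0.90 × 345 × 1086 = 337.2 kN.
Governing: min(949.3, 629.4, 337.2) = 337.2 kN → gross-section yield.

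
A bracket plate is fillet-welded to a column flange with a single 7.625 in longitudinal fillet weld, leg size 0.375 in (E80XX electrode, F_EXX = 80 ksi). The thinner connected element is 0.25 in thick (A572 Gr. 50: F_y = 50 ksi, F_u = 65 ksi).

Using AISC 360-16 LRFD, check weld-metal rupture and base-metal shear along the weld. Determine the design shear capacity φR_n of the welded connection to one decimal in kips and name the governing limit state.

55.8 kips (base-metal shear governs)

Weld metal: throat = 0.707×0.375 = 0.26513 in, L = 7.625 in. φR_n = 0.75 × 0.6 × 80 × 0.26513 × 7.625 = 72.8 kips.
Base metal shear (0.25 in plate): yield φR_n = 1.0×0.6×50×0.25×7.625 = 57.2 kips; rupture φR_n = 0.75×0.6×65×0.25×7.625 = 55.8 kips; take 55.8 kips (rupture).
Governing: min(72.8, 55.8) = 55.8 kips → base-metal shear.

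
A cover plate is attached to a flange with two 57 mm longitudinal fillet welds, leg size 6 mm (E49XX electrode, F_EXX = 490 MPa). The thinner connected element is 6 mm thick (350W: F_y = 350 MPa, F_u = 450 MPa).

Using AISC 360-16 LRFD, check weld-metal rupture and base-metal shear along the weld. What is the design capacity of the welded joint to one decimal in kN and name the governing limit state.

106.6 kN (weld metal governs)

Weld metal: throat = 0.707×6 = 4.242 mm, L = 2×57 = 114 mm. φR_n = 0.75 × 0.6 × 490 × 4.242 × 114 = 106.6 kN.
Base metal shear (6 mm plate): yield φR_n = 1.0×0.6×350×6×114 = 143.6 kN; rupture φR_n = 0.75×0.6×450×6×114 = 138.5 kN; take 138.5 kN (rupture).
Governing: min(106.6, 138.5) = 106.6 kN → weld metal.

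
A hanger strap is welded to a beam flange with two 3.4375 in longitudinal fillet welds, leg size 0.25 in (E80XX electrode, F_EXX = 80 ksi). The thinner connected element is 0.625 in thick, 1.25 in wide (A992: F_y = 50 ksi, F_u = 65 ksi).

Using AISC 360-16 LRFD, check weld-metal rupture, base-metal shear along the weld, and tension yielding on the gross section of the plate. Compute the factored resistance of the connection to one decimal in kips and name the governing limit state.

Weld metal: throat = 0.707×0.25 = 0.17675 in, L = 2×3.4375 = 6.875 in. φR_n = 0.75 × 0.6 × 80 × 0.17675 × 6.875 = 43.7 kips.
Base metal shear (0.625 in plate): yield φR_n = 1.0×0.6×50×0.625×6.875 = 128.9 kips; rupture φR_n = 0.75×0.6×65×0.625×6.875 = 125.7 kips; take 125.7 kips (rupture).
Tension yield (gross): A_g = 1.25×0.625 = 0.78125 in². φR_n = 0.90 × 50 × 0.78125 = 35.2 kips.
Governing: min(43.7, 125.7, 35.2) = 35.2 kips → gross-section yield.

35.2 kips (gross-section yield governs)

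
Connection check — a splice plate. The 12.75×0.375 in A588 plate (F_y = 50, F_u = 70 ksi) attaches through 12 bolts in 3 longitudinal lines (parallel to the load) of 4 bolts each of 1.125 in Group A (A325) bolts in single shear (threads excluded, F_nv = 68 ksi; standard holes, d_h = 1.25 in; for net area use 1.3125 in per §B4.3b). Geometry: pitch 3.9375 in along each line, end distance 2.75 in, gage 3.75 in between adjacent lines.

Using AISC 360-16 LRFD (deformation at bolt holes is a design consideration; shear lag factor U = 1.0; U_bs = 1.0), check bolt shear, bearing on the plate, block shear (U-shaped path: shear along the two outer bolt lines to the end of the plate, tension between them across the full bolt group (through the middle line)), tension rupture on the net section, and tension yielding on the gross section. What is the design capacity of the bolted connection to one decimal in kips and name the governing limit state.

173.5 kips (net-section rupture governs)

Bolt shear: A_b = π(1.125)²/4 = 0.99402 in². φR_n = 0.75 × 68 × 0.99402 × 12 × 1 = 608.3 kips.
Bearing (0.375 in plate, F_u = 70 ksi): end bolts L_c = 2.75 − 1.25/2 = 2.125, R_n = min(1.2×2.125×0.375×70, 2.4×1.125×0.375×70) = 66.938 kips/bolt; interior L_c = 3.9375 − 1.25 = 2.6875, R_n = 70.875 kips/bolt. φR_n = 0.75 × (3×66.938 + 9×70.875) = 629.0 kips.
Block shear: shear path 2×[2.75+3×3.9375] = 2×14.5625 in, A_gv = 10.922, A_nv = 2×(14.5625 − 3.5×1.3125)×0.375 = 7.4766 in²; tension across gage: (7.5 − 2×1.3125)×0.375 = 1.8281 in². R_n = min(0.6×70×7.4766, 0.6×50×10.922) + 1.0×70×1.8281 = min(314.02, 327.66) + 127.97 = 441.99 kips. φR_n = 0.75 × 441.99 = 331.5 kips.
Tension rupture (net): A_n = (12.75 − 3×1.3125)×0.375 = 3.3047 in² (U = 1.0, A_e = A_n). φR_n = 0.75 × 70 × 3.3047 = 173.5 kips.
Tension yield (gross): A_g = 12.75×0.375 = 4.7813 in². φR_n = 0.90 × 50 × 4.7813 = 215.2 kips.
Governing: min(608.3, 629.0, 331.5, 173.5, 215.2) = 173.5 kips → net-section rupture.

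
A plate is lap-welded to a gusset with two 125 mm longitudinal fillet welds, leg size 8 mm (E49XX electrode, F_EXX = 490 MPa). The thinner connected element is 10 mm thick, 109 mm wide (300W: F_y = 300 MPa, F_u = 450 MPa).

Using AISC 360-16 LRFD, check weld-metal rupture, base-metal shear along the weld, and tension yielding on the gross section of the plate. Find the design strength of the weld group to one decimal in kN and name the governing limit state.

294.3 kN (gross-section yield governs)

Weld metal: throat = 0.707×8 = 5.656 mm, L = 2×125 = 250 mm. φR_n = 0.75 × 0.6 × 490 × 5.656 × 250 = 311.8 kN.
Base metal shear (10 mm plate): yield φR_n = 1.0×0.6×300×10×250 = 450.0 kN; rupture φR_n = 0.75×0.6×450×10×250 = 506.3 kN; take 450.0 kN (yield).
Tension yield (gross): A_g = 109×10 = 1090 mm². φR_n = 0.90 × 300 × 1090 = 294.3 kN.
Governing: min(311.8, 450.0, 294.3) = 294.3 kN → gross-section yield.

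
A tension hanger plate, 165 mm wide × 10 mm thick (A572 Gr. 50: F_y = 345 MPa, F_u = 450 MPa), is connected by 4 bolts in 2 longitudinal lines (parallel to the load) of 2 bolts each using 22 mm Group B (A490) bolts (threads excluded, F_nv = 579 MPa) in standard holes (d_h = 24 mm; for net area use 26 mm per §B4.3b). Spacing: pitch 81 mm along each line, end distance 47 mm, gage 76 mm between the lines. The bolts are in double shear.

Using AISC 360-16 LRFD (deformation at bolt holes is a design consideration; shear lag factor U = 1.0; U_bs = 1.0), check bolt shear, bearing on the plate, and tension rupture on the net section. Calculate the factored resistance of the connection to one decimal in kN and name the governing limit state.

381.4 kN (net-section rupture governs)

Bolt shear: A_b = π(22)²/4 = 380.13 mm². φR_n = 0.75 × 579 × 380.13 × 4 × 2 = 1320.6 kN.
Bearing (10 mm plate, F_u = 450 MPa): end bolts L_c = 47 − 24/2 = 35, R_n = min(1.2×35×10×450, 2.4×22×10×450) = 189 kN/bolt; interior L_c = 81 − 24 = 57, R_n = 237.6 kN/bolt. φR_n = 0.75 × (2×189 + 2×237.6) = 639.9 kN.
Tension rupture (net): A_n = (165 − 2×26)×10 = 1130 mm² (U = 1.0, A_e = A_n). φR_n = 0.75 × 450 × 1130 = 381.4 kN.
Governing: min(1320.6, 639.9, 381.4) = 381.4 kN → net-section rupture.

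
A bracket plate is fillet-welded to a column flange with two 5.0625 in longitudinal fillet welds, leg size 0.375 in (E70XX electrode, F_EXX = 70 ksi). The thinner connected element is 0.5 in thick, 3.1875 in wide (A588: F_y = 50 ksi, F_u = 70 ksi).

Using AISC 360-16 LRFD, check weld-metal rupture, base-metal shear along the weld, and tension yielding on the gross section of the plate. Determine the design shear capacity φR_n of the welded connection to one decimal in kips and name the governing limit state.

Weld metal: throat = 0.707×0.375 = 0.26513 in, L = 2×5.0625 = 10.125 in. φR_n = 0.75 × 0.6 × 70 × 0.26513 × 10.125 = 84.6 kips.
Base metal shear (0.5 in plate): yield φR_n = 1.0×0.6×50×0.5×10.125 = 151.9 kips; rupture φR_n = 0.75×0.6×70×0.5×10.125 = 159.5 kips; take 151.9 kips (yield).
Tension yield (gross): A_g = 3.1875×0.5 = 1.5938 in². φR_n = 0.90 × 50 × 1.5938 = 71.7 kips.
Governing: min(84.6, 151.9, 71.7) = 71.7 kips → gross-section yield.

71.7 kips (gross-section yield governs)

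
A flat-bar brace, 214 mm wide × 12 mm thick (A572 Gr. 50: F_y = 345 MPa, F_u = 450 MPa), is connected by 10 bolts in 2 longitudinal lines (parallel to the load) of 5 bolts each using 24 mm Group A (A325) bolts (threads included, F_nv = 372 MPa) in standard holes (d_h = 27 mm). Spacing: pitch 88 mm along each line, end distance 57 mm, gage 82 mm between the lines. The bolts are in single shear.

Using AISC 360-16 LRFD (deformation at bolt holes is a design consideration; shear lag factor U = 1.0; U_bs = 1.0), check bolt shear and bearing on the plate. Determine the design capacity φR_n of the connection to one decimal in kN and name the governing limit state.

1262.2 kN (bolt shear governs)

Bolt shear: A_b = π(24)²/4 = 452.39 mm². φR_n = 0.75 × 372 × 452.39 × 10 × 1 = 1262.2 kN.
Bearing (12 mm plate, F_u = 450 MPa): end bolts L_c = 57 − 27/2 = 43.5, R_n = min(1.2×43.5×12×450, 2.4×24×12×450) = 281.88 kN/bolt; interior L_c = 88 − 27 = 61, R_n = 311.04 kN/bolt. φR_n = 0.75 × (2×281.88 + 8×311.04) = 2289.1 kN.
Governing: min(1262.2, 2289.1) = 1262.2 kN → bolt shear.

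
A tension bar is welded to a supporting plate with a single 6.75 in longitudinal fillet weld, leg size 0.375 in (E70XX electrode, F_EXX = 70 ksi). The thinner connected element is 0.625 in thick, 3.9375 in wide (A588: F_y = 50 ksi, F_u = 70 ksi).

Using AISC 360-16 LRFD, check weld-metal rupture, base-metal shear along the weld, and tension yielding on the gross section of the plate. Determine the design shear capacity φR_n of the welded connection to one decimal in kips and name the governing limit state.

Weld metal: throat = 0.707×0.375 = 0.26513 in, L = 6.75 in. φR_n = 0.75 × 0.6 × 70 × 0.26513 × 6.75 = 56.4 kips.
Base metal shear (0.625 in plate): yield φR_n = 1.0×0.6×50×0.625×6.75 = 126.6 kips; rupture φR_n = 0.75×0.6×70×0.625×6.75 = 132.9 kips; take 126.6 kips (yield).
Tension yield (gross): A_g = 3.9375×0.625 = 2.4609 in². φR_n = 0.90 × 50 × 2.4609 = 110.7 kips.
Governing: min(56.4, 126.6, 110.7) = 56.4 kips → weld metal.

56.4 kips (weld metal governs)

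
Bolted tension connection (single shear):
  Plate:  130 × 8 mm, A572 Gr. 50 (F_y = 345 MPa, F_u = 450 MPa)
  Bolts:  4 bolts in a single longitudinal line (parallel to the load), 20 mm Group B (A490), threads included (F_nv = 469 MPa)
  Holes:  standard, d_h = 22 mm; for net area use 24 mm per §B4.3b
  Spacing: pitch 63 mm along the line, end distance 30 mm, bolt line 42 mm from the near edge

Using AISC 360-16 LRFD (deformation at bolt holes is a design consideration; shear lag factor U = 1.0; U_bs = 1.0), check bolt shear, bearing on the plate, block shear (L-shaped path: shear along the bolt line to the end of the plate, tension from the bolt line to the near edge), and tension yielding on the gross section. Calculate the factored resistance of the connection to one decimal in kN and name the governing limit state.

299.7 kN (block shear governs)

Bolt shear: A_b = π(20)²/4 = 314.16 mm². φR_n = 0.75 × 469 × 314.16 × 4 × 1 = 442.0 kN.
Bearing (8 mm plate, F_u = 450 MPa): end bolts L_c = 30 − 22/2 = 19, R_n = min(1.2×19×8×450, 2.4×20×8×450) = 82.08 kN/bolt; interior L_c = 63 − 22 = 41, R_n = 172.8 kN/bolt. φR_n = 0.75 × (1×82.08 + 3×172.8) = 450.4 kN.
Block shear: shear path 1×[30+3×63] = 1×219 mm, A_gv = 1752, A_nv = 1×(219 − 3.5×24)×8 = 1080 mm²; tension to near edge: (42 − 0.5×24)×8 = 240 mm². R_n = min(0.6×450×1080, 0.6×345×1752) + 1.0×450×240 = min(291.6, 362.66) + 108 = 399.6 kN. φR_n = 0.75 × 399.6 = 299.7 kN.
Tension yield (gross): A_g = 130×8 = 1040 mm². φR_n = 0.90 × 345 × 1040 = 322.9 kN.
Governing: min(442.0, 450.4, 299.7, 322.9) = 299.7 kN → block shear.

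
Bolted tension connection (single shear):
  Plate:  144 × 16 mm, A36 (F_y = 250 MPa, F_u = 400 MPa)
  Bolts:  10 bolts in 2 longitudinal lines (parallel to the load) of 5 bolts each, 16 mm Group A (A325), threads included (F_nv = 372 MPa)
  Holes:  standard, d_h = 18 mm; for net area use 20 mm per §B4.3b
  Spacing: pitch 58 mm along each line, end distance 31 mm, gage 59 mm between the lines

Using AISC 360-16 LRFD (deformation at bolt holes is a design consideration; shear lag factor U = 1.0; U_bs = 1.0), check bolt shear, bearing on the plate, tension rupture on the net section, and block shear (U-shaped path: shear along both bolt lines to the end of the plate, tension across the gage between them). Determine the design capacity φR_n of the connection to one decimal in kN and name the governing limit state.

Bolt shear: A_b = π(16)²/4 = 201.06 mm². φR_n = 0.75 × 372 × 201.06 × 10 × 1 = 561.0 kN.
Bearing (16 mm plate, F_u = 400 MPa): end bolts L_c = 31 − 18/2 = 22, R_n = min(1.2×22×16×400, 2.4×16×16×400) = 168.96 kN/bolt; interior L_c = 58 − 18 = 40, R_n = 245.76 kN/bolt. φR_n = 0.75 × (2×168.96 + 8×245.76) = 1728.0 kN.
Tension rupture (net): A_n = (144 − 2×20)×16 = 1664 mm² (U = 1.0, A_e = A_n). φR_n = 0.75 × 400 × 1664 = 499.2 kN.
Block shear: shear path 2×[31+4×58] = 2×263 mm, A_gv = 8416, A_nv = 2×(263 − 4.5×20)×16 = 5536 mm²; tension across gage: (59 − 1×20)×16 = 624 mm². R_n = min(0.6×400×5536, 0.6×250×8416) + 1.0×400×624 = min(1328.6, 1262.4) + 249.6 = 1512 kN. φR_n = 0.75 × 1512 = 1134.0 kN.
Governing: min(561.0, 1728.0, 499.2, 1134.0) = 499.2 kN → net-section rupture.

499.2 kN (net-section rupture governs)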